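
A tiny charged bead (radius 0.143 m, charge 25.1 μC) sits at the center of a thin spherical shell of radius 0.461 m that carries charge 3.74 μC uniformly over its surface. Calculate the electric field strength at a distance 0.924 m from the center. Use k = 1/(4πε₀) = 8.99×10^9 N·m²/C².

Symmetry ⇒ E = E(r) r̂. Gaussian sphere of radius r = 0.924 m (r > 0.461 m, enclosing both).
Q_enc = (25.1 μC) + (3.74 μC) = 2.884e-5 C.
Since E is radial and uniform over the Gaussian sphere, Φ = E·4πr² = Q_enc/ε₀.
E = k|Q_enc|/r² = (8.99×10^9)(2.884×10^-5)/(0.924)² = 3.04e5 N/C.

|E| ≈ 3.04e5 N/C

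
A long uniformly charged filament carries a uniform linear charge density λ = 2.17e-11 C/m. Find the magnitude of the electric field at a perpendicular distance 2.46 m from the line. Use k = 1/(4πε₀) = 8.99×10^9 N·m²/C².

Coaxial Gaussian cylinder, radius r = 2.46 m, length L.
Q_enc = λL, so λ_enc = 2.17×10^-11 C/m.
Since E is radial and uniform over the curved surface, Φ = E·2πrL = Q_enc/ε₀ = λ_enc L/ε₀.
E = 2k|λ_enc|/r = 2(8.99×10^9)(2.17×10^-11)/(2.46) = 0.159 N/C.

E = 0.159 V/m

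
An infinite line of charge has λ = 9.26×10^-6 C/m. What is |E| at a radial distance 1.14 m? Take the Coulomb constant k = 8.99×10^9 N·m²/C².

E ≈ 1.46e5 N/C

Coaxial Gaussian cylinder, radius r = 1.14 m, length L.
Q_enc = λL, so λ_enc = 9.26×10^-6 C/m.
Applying ∮E·dA = Q_enc/ε₀ with the end caps contributing no flux:
E = 2k|λ_enc|/r = 2(8.99×10^9)(9.26×10^-6)/(1.14) = 1.46×10^5 N/C.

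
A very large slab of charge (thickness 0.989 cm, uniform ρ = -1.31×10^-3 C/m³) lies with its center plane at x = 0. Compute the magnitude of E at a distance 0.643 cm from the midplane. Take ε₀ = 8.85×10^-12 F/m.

7.32×10^5 N/C

The point |x| = 0.643 cm lies outside the slab (half-thickness 0.004945 m). A symmetric pillbox spanning the full slab encloses Q_enc = ρ·d·A.
Flux = 2EA ⇒ E = |ρ|d/(2ε₀), independent of distance outside.
E = (1.31e-3)(0.00989)/(2·8.85×10^-12) = 7.32×10^5 N/C.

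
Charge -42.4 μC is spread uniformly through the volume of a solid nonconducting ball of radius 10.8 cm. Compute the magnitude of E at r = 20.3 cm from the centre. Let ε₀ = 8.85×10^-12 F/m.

Symmetry ⇒ E = E(r) r̂. Gaussian sphere of radius r = 20.3 cm (r > R, so the entire charge is enclosed).
Q_enc = -42.4 μC = -4.24×10^-5 C.
By Gauss's law, ∮E·dA = E·4πr² = Q_enc/ε₀.
E = |Q_enc|/(4πε₀r²) = (4.24×10^-5)/(4π·8.85×10^-12·(0.203)²) = 9.25e6 N/C.

|E| = 9.25×10^6 N/C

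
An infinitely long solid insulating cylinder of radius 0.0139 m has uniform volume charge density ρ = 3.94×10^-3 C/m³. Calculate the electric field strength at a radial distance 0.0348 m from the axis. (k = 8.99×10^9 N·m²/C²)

E ≈ 1.24e6 V/m

By cylindrical symmetry E is radial; use a coaxial Gaussian cylinder of radius 0.0348 m and length L (r > 0.0139 m, full cross-section enclosed).
λ_enc = ρ·πR² = (3.94e-3)π(0.0139)² = 2.392e-6 C/m.
Gauss's law: E·2πrL = λ_enc L/ε₀.
E = 2k|λ_enc|/r = 2(8.99×10^9)(2.392×10^-6)/(0.0348) = 1.24×10^6 N/C.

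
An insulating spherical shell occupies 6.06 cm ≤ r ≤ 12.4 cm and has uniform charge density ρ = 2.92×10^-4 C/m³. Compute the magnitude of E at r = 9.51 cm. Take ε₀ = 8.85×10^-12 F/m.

7.75×10^5 N/C

By spherical symmetry E is radial; choose a Gaussian sphere of radius r = 9.51 cm (within the shell material, 6.06 cm < r < 12.4 cm).
Enclosed charge is the volume from a to r: Q_enc = (4π/3)ρ(r³ − a³) = 7.798e-7 C.
Since E is radial and uniform over the Gaussian sphere, Φ = E·4πr² = Q_enc/ε₀.
E = |Q_enc|/(4πε₀r²) = (7.798e-7)/(4π·8.85×10^-12·(0.0951)²) = 7.75×10^5 N/C.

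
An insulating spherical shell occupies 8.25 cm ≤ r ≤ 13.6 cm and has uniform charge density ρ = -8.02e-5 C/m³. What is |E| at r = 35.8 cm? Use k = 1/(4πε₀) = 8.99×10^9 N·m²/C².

|E| = 4.60×10^4 N/C

Use a concentric Gaussian sphere at r = 35.8 cm (r > 13.6 cm, enclosing the whole shell).
Q_enc = ρ·(4π/3)(b³ − a³) = (-8.02×10^-5)·(4π/3)·((0.136)³ − (0.0825)³) = -6.564e-7 C.
Gauss's law: E·4πr² = Q_enc/ε₀.
E = k|Q_enc|/r² = (8.99×10^9)(6.564×10^-7)/(0.358)² = 4.60×10^4 N/C.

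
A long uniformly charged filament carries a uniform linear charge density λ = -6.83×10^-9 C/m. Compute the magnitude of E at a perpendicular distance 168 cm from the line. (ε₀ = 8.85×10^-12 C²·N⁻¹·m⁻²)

Take a coaxial cylindrical Gaussian surface of radius r = 168 cm and length L.
Q_enc = λL, so λ_enc = -6.83×10^-9 C/m.
Gauss's law: E·2πrL = λ_enc L/ε₀.
E = |λ_enc|/(2πε₀r) = (6.83e-9)/(2π·8.85×10^-12·1.68) = 73.1 N/C.

E = 73.1 N/C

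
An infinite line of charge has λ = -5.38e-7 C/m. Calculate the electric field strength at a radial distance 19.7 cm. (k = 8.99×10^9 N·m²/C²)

4.91×10^4 V/m

By cylindrical symmetry E is radial; use a coaxial Gaussian cylinder of radius 19.7 cm and length L.
Q_enc = λL, so λ_enc = -5.38×10^-7 C/m.
Applying ∮E·dA = Q_enc/ε₀ with the end caps contributing no flux:
E = 2k|λ_enc|/r = 2(8.99×10^9)(5.38×10^-7)/(0.197) = 4.91×10^4 N/C.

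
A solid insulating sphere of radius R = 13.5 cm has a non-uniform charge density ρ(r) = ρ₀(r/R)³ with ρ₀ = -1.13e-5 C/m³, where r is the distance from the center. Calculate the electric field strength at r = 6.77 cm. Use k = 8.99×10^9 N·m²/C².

E = 1.82×10^3 N/C

Use a concentric Gaussian sphere at r = 6.77 cm (r < R).
Q_enc = ∫₀^r ρ(r')·4πr'² dr' = (4πρ₀/R³) ∫₀^r r'^5 dr' = 4πρ₀ r^6/(6·R³) = -9.261×10^-10 C.
Since E is radial and uniform over the Gaussian sphere, Φ = E·4πr² = Q_enc/ε₀.
E = k|Q_enc|/r² = (8.99×10^9)(9.261×10^-10)/(0.0677)² = 1.82×10^3 N/C.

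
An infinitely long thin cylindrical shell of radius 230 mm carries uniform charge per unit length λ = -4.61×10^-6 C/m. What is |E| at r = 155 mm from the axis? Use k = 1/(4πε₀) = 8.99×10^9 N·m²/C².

By cylindrical symmetry E is radial; use a coaxial Gaussian cylinder of radius 155 mm and length L (r < 230 mm, inside the shell).
All the surface charge lies outside this cylinder: Q_enc = 0, hence E = 0.

E = 0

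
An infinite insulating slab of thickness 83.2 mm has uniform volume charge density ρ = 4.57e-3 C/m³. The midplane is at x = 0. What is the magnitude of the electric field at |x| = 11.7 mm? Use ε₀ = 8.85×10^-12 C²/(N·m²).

E ≈ 6.04e6 N/C

By symmetry E is perpendicular to the slab. A Gaussian pillbox from −11.7 mm to +11.7 mm (face area A) lies entirely within the slab.
Q_enc = ρ·(2x)·A and flux = 2EA, so 2EA = 2ρxA/ε₀ ⇒ E = |ρ|x/ε₀.
E = (4.57×10^-3)(0.0117)/(8.85×10^-12) = 6.04×10^6 N/C.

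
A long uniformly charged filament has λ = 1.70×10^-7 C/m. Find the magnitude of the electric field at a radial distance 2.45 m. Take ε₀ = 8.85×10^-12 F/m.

Take a coaxial cylindrical Gaussian surface of radius r = 2.45 m and length L.
Q_enc = λL, so λ_enc = 1.70×10^-7 C/m.
Applying ∮E·dA = Q_enc/ε₀ with the end caps contributing no flux:
E = |λ_enc|/(2πε₀r) = (1.70×10^-7)/(2π·8.85×10^-12·2.45) = 1.25×10^3 N/C.

1.25×10^3 V/m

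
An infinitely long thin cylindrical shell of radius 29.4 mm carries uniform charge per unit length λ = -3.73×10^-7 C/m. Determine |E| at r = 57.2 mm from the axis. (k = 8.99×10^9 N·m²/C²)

Choose a coaxial cylinder of radius r = 57.2 mm (arbitrary length L) as the Gaussian surface (r > 29.4 mm).
The full line charge is enclosed: λ_enc = -3.73e-7 C/m.
By Gauss's law (flux through the curved wall only), E·2πrL = λ_enc L/ε₀.
E = 2k|λ_enc|/r = 2(8.99×10^9)(3.73e-7)/(0.0572) = 1.17×10^5 N/C.

1.17e5 V/m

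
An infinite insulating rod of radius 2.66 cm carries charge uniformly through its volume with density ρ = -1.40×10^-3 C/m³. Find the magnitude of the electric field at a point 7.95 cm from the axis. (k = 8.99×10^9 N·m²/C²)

By cylindrical symmetry E is radial; use a coaxial Gaussian cylinder of radius 7.95 cm and length L (r > 2.66 cm, full cross-section enclosed).
λ_enc = ρ·πR² = (-1.40×10^-3)π(0.0266)² = -3.112×10^-6 C/m.
Applying ∮E·dA = Q_enc/ε₀ with the end caps contributing no flux:
E = 2k|λ_enc|/r = 2(8.99×10^9)(3.112e-6)/(0.0795) = 7.04×10^5 N/C.

|E| = 7.04×10^5 V/m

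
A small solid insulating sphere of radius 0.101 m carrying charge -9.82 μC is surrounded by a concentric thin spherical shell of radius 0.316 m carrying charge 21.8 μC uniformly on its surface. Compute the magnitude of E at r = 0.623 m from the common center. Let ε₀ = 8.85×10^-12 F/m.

E ≈ 2.78×10^5 N/C

Take a concentric spherical Gaussian surface of radius r = 0.623 m (r > 0.316 m, enclosing both).
Q_enc = (-9.82 μC) + (21.8 μC) = 1.198×10^-5 C.
By Gauss's law, ∮E·dA = E·4πr² = Q_enc/ε₀.
E = |Q_enc|/(4πε₀r²) = (1.198×10^-5)/(4π·8.85×10^-12·(0.623)²) = 2.78×10^5 N/C.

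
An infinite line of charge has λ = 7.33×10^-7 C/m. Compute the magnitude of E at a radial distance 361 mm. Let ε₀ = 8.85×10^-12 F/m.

E = 3.65×10^4 N/C

Take a coaxial cylindrical Gaussian surface of radius r = 361 mm and length L.
Q_enc = λL, so λ_enc = 7.33×10^-7 C/m.
Since E is radial and uniform over the curved surface, Φ = E·2πrL = Q_enc/ε₀ = λ_enc L/ε₀.
E = |λ_enc|/(2πε₀r) = (7.33×10^-7)/(2π·8.85×10^-12·0.361) = 3.65×10^4 N/C.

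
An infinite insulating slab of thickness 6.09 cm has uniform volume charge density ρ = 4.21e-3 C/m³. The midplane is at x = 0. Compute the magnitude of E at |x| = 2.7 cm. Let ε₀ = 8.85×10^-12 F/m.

By symmetry E is perpendicular to the slab. A Gaussian pillbox from −2.7 cm to +2.7 cm (face area A) lies entirely within the slab.
Q_enc = ρ·(2x)·A and flux = 2EA, so 2EA = 2ρxA/ε₀ ⇒ E = |ρ|x/ε₀.
E = (4.21×10^-3)(0.027)/(8.85×10^-12) = 1.28e7 N/C.

1.28×10^7 N/C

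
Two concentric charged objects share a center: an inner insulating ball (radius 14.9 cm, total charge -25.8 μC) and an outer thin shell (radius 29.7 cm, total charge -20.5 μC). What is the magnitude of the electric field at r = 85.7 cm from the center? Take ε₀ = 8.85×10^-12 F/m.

E = 5.67e5 N/C

By spherical symmetry E is radial; choose a Gaussian sphere of radius r = 85.7 cm (r > 29.7 cm, enclosing both).
Q_enc = (-25.8 μC) + (-20.5 μC) = -4.63e-5 C.
Since E is radial and uniform over the Gaussian sphere, Φ = E·4πr² = Q_enc/ε₀.
E = |Q_enc|/(4πε₀r²) = (4.63×10^-5)/(4π·8.85×10^-12·(0.857)²) = 5.67×10^5 N/C.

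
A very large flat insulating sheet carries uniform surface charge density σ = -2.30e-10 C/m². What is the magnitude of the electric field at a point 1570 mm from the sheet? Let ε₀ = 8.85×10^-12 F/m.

E = 13 N/C

The symmetry is planar: E is normal to the sheet and the same magnitude on both sides. Take a pillbox straddling the sheet with end-cap area A.
Only the two end caps contribute flux: Φ = 2EA. With Q_enc = σA, Gauss's law gives E = |σ|/(2ε₀).
E = |σ|/(2ε₀) = (2.30e-10)/(2·8.85×10^-12) = 13 N/C.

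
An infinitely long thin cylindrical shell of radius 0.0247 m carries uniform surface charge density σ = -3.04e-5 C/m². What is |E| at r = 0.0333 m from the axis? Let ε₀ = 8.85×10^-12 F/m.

By cylindrical symmetry E is radial; use a coaxial Gaussian cylinder of radius 0.0333 m and length L (r > 0.0247 m).
The whole shell is enclosed: λ_enc = σ·2πR = (-3.04×10^-5)·2π·(0.0247) = -4.718×10^-6 C/m.
By Gauss's law (flux through the curved wall only), E·2πrL = λ_enc L/ε₀.
E = |λ_enc|/(2πε₀r) = (4.718×10^-6)/(2π·8.85×10^-12·0.0333) = 2.55×10^6 N/C.

|E| ≈ 2.55×10^6 N/C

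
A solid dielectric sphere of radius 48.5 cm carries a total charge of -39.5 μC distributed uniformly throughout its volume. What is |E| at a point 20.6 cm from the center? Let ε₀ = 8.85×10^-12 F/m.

|E| = 6.41e5 N/C

By spherical symmetry E is radial; choose a Gaussian sphere of radius r = 20.6 cm (r < R).
For a uniform sphere the enclosed fraction is (r/R)³, so Q_enc = (-39.5 μC)(0.206/0.485)³ = -3.027×10^-6 C.
Gauss's law: E·4πr² = Q_enc/ε₀.
E = |Q_enc|/(4πε₀r²) = (3.027e-6)/(4π·8.85×10^-12·(0.206)²) = 6.41e5 N/C.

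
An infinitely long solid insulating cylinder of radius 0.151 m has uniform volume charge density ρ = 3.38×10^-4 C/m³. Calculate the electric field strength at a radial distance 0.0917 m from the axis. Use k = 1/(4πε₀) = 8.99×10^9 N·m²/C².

By cylindrical symmetry E is radial; use a coaxial Gaussian cylinder of radius 0.0917 m and length L (r < R).
Charge inside radius r per length L is ρ·πr²·L, so λ_enc = ρπr² = 8.929×10^-6 C/m.
Applying ∮E·dA = Q_enc/ε₀ with the end caps contributing no flux:
E = 2k|λ_enc|/r = 2(8.99×10^9)(8.929e-6)/(0.0917) = 1.75×10^6 N/C.

E ≈ 1.75e6 V/m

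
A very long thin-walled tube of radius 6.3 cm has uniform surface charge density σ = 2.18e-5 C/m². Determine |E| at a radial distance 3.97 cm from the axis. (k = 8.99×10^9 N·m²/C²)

E = 0 (no enclosed charge)

Choose a coaxial cylinder of radius r = 3.97 cm (arbitrary length L) as the Gaussian surface (r < 6.3 cm, inside the shell).
No charge is enclosed, so Gauss's law gives E·2πrL = 0 ⇒ E = 0.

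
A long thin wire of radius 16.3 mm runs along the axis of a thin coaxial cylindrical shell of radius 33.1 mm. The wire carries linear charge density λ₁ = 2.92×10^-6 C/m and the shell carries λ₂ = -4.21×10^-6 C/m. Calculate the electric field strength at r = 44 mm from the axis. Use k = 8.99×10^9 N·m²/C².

Choose a coaxial cylinder of radius r = 44 mm (arbitrary length L) as the Gaussian surface (r > 33.1 mm, enclosing both).
λ_enc = λ₁ + λ₂ = (2.92×10^-6) + (-4.21e-6) = -1.29×10^-6 C/m.
Gauss's law: E·2πrL = λ_enc L/ε₀.
E = 2k|λ_enc|/r = 2(8.99×10^9)(1.29×10^-6)/(0.044) = 5.27×10^5 N/C.

E = 5.27×10^5 V/m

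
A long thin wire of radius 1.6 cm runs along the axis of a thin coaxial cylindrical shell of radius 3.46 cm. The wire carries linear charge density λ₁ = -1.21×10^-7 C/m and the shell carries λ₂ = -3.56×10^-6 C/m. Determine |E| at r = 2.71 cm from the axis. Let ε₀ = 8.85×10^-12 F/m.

|E| ≈ 8.03e4 N/C

Choose a coaxial cylinder of radius r = 2.71 cm (arbitrary length L) as the Gaussian surface (between the conductors, 1.6 cm < r < 3.46 cm).
The shell at 3.46 cm lies outside the Gaussian surface, so λ_enc = λ₁ = -1.21e-7 C/m.
Since E is radial and uniform over the curved surface, Φ = E·2πrL = Q_enc/ε₀ = λ_enc L/ε₀.
E = |λ_enc|/(2πε₀r) = (1.21×10^-7)/(2π·8.85×10^-12·0.0271) = 8.03×10^4 N/C.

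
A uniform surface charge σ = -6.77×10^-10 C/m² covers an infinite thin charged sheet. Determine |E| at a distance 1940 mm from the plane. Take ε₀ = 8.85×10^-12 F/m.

By planar symmetry E is perpendicular to the sheet and uniform; use a Gaussian pillbox with flat faces of area A on each side of the sheet.
Only the two end caps contribute flux: Φ = 2EA. With Q_enc = σA, Gauss's law gives E = |σ|/(2ε₀).
E = |σ|/(2ε₀) = (6.77×10^-10)/(2·8.85×10^-12) = 38.2 N/C.

38.2 N/C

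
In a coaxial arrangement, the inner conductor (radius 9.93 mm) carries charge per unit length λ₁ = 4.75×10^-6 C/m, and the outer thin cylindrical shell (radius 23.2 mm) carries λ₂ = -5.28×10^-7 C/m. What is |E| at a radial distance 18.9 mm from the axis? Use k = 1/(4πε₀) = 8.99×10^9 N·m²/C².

E ≈ 4.52×10^6 N/C

By cylindrical symmetry E is radial; use a coaxial Gaussian cylinder of radius 18.9 mm and length L (between the conductors, 9.93 mm < r < 23.2 mm).
Only the inner wire is enclosed; the outer shell contributes nothing inside itself. λ_enc = λ₁ = 4.75×10^-6 C/m.
Since E is radial and uniform over the curved surface, Φ = E·2πrL = Q_enc/ε₀ = λ_enc L/ε₀.
E = 2k|λ_enc|/r = 2(8.99×10^9)(4.75×10^-6)/(0.0189) = 4.52e6 N/C.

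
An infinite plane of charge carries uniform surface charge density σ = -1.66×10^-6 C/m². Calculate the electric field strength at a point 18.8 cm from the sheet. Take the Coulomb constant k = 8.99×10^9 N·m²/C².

|E| = 9.38×10^4 N/C

The symmetry is planar: E is normal to the sheet and the same magnitude on both sides. Take a pillbox straddling the sheet with end-cap area A.
Flux Φ = 2EA and Q_enc = σA, so 2EA = σA/ε₀ ⇒ E = |σ|/(2ε₀), independent of distance.
E = 2πk|σ| = 2π(8.99×10^9)(1.66×10^-6) = 9.38×10^4 N/C.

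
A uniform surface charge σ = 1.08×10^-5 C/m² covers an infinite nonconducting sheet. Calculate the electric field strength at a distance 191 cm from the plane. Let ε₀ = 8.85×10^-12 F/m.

|E| ≈ 6.10×10^5 V/m

By planar symmetry E is perpendicular to the sheet and uniform; use a Gaussian pillbox with flat faces of area A on each side of the sheet.
Only the two end caps contribute flux: Φ = 2EA. With Q_enc = σA, Gauss's law gives E = |σ|/(2ε₀).
E = |σ|/(2ε₀) = (1.08e-5)/(2·8.85×10^-12) = 6.10e5 N/C.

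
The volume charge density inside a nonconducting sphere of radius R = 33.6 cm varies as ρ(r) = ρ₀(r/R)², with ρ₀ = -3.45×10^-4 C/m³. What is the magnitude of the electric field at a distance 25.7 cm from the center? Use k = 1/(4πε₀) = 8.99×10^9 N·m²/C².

Take a concentric spherical Gaussian surface of radius r = 25.7 cm (r < R).
Integrate the density: Q_enc = 4π ∫₀^r ρ₀(r'/R)^2 r'² dr' = 4πρ₀ r^5/(5·R²) = -8.611×10^-6 C.
By Gauss's law, ∮E·dA = E·4πr² = Q_enc/ε₀.
E = k|Q_enc|/r² = (8.99×10^9)(8.611×10^-6)/(0.257)² = 1.17×10^6 N/C.

|E| ≈ 1.17e6 N/C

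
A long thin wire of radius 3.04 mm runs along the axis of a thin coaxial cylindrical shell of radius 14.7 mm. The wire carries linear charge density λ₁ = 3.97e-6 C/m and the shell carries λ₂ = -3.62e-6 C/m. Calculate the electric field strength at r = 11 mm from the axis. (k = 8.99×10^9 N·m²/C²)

E ≈ 6.49e6 N/C

Coaxial Gaussian cylinder, radius r = 11 mm, length L (between the conductors, 3.04 mm < r < 14.7 mm).
Only the inner wire is enclosed; the outer shell contributes nothing inside itself. λ_enc = λ₁ = 3.97×10^-6 C/m.
Gauss's law: E·2πrL = λ_enc L/ε₀.
E = 2k|λ_enc|/r = 2(8.99×10^9)(3.97×10^-6)/(0.011) = 6.49×10^6 N/C.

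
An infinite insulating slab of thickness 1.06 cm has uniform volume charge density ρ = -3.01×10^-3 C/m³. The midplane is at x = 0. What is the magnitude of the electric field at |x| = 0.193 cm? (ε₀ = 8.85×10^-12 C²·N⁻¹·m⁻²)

|E| = 6.56×10^5 N/C

By symmetry E is perpendicular to the slab. A Gaussian pillbox from −0.193 cm to +0.193 cm (face area A) lies entirely within the slab.
Q_enc = ρ·(2x)·A and flux = 2EA, so 2EA = 2ρxA/ε₀ ⇒ E = |ρ|x/ε₀.
E = (3.01×10^-3)(0.00193)/(8.85×10^-12) = 6.56e5 N/C.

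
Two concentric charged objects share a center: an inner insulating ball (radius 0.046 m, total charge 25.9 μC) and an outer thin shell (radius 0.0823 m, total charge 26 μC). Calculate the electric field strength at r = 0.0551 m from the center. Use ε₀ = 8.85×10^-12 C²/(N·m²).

7.67×10^7 V/m

Symmetry ⇒ E = E(r) r̂. Gaussian sphere of radius r = 0.0551 m (between the bodies, 0.046 m < r < 0.0823 m).
The shell at 0.0823 m lies outside the Gaussian surface, so Q_enc = 25.9 μC = 2.59e-5 C.
Since E is radial and uniform over the Gaussian sphere, Φ = E·4πr² = Q_enc/ε₀.
E = |Q_enc|/(4πε₀r²) = (2.59×10^-5)/(4π·8.85×10^-12·(0.0551)²) = 7.67×10^7 N/C.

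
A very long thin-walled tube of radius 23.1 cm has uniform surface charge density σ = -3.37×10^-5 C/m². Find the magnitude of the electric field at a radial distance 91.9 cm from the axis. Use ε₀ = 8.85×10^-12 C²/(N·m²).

By cylindrical symmetry E is radial; use a coaxial Gaussian cylinder of radius 91.9 cm and length L (r > 23.1 cm).
The whole shell is enclosed: λ_enc = σ·2πR = (-3.37×10^-5)·2π·(0.231) = -4.891×10^-5 C/m.
Gauss's law: E·2πrL = λ_enc L/ε₀.
E = |λ_enc|/(2πε₀r) = (4.891×10^-5)/(2π·8.85×10^-12·0.919) = 9.57×10^5 N/C.

|E| = 9.57×10^5 N/C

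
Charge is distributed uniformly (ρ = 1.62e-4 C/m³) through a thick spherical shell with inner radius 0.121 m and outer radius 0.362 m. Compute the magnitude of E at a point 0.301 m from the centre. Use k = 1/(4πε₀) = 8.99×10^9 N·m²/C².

E = 1.72×10^6 V/m

Symmetry ⇒ E = E(r) r̂. Gaussian sphere of radius r = 0.301 m (within the shell material, 0.121 m < r < 0.362 m).
Only the shell between 0.121 m and r is enclosed: Q_enc = ρ·(4π/3)(r³ − a³) = (1.62×10^-4)·(4π/3)·((0.301)³ − (0.121)³) = 1.73×10^-5 C.
By Gauss's law, ∮E·dA = E·4πr² = Q_enc/ε₀.
E = k|Q_enc|/r² = (8.99×10^9)(1.73×10^-5)/(0.301)² = 1.72e6 N/C.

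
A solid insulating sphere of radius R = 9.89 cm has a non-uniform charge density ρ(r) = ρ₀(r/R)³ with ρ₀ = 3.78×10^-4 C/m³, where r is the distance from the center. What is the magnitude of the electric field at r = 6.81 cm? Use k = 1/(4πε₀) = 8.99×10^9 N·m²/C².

|E| = 1.58e5 N/C

Use a concentric Gaussian sphere at r = 6.81 cm (r < R).
Integrate the density: Q_enc = 4π ∫₀^r ρ₀(r'/R)^3 r'² dr' = 4πρ₀ r^6/(6·R³) = 8.163e-8 C.
By Gauss's law, ∮E·dA = E·4πr² = Q_enc/ε₀.
E = k|Q_enc|/r² = (8.99×10^9)(8.163×10^-8)/(0.0681)² = 1.58×10^5 N/C.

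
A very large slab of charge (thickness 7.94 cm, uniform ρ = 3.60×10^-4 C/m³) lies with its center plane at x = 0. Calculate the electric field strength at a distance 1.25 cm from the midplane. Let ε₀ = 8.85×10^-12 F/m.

By symmetry E is perpendicular to the slab. A Gaussian pillbox from −1.25 cm to +1.25 cm (face area A) lies entirely within the slab.
Q_enc = ρ·(2x)·A and flux = 2EA, so 2EA = 2ρxA/ε₀ ⇒ E = |ρ|x/ε₀.
E = (3.60e-4)(0.0125)/(8.85×10^-12) = 5.08e5 N/C.

E = 5.08×10^5 N/C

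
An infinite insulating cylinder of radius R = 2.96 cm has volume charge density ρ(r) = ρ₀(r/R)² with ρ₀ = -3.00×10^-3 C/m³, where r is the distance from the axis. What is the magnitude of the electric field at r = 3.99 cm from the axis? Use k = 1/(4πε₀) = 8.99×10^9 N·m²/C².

|E| = 1.86×10^6 N/C

Coaxial Gaussian cylinder, radius r = 3.99 cm, length L (r > R, full charge per length enclosed).
λ_enc = 2π ∫₀^R ρ₀(r'/R)^2 r' dr' = 2πρ₀R²/4 = -4.129×10^-6 C/m.
Applying ∮E·dA = Q_enc/ε₀ with the end caps contributing no flux:
E = 2k|λ_enc|/r = 2(8.99×10^9)(4.129e-6)/(0.0399) = 1.86e6 N/C.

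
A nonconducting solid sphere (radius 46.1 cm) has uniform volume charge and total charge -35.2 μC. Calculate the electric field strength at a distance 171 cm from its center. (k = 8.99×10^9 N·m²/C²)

Symmetry ⇒ E = E(r) r̂. Gaussian sphere of radius r = 171 cm (r > R, so the entire charge is enclosed).
Q_enc = -35.2 μC = -3.52e-5 C.
By Gauss's law, ∮E·dA = E·4πr² = Q_enc/ε₀.
E = k|Q_enc|/r² = (8.99×10^9)(3.52e-5)/(1.71)² = 1.08e5 N/C.

E = 1.08×10^5 N/C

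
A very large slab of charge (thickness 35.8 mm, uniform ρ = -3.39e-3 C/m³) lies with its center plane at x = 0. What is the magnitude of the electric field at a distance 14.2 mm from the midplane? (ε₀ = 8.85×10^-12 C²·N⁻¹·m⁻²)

By symmetry E is perpendicular to the slab. A Gaussian pillbox from −14.2 mm to +14.2 mm (face area A) lies entirely within the slab.
Q_enc = ρ·(2x)·A and flux = 2EA, so 2EA = 2ρxA/ε₀ ⇒ E = |ρ|x/ε₀.
E = (3.39×10^-3)(0.0142)/(8.85×10^-12) = 5.44×10^6 N/C.

5.44×10^6 V/m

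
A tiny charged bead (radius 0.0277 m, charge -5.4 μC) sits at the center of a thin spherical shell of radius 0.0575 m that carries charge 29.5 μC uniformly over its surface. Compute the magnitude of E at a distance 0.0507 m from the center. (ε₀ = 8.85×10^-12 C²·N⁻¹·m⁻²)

Use a concentric Gaussian sphere at r = 0.0507 m (between the bodies, 0.0277 m < r < 0.0575 m).
Only the inner charge is enclosed; the outer shell contributes nothing inside itself. Q_enc = -5.4 μC = -5.40×10^-6 C.
Since E is radial and uniform over the Gaussian sphere, Φ = E·4πr² = Q_enc/ε₀.
E = |Q_enc|/(4πε₀r²) = (5.40×10^-6)/(4π·8.85×10^-12·(0.0507)²) = 1.89×10^7 N/C.

E ≈ 1.89×10^7 N/C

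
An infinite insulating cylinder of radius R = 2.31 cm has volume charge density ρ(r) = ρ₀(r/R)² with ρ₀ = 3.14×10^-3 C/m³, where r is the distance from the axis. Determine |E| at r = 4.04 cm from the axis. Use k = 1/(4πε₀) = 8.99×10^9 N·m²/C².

|E| ≈ 1.17×10^6 N/C

Choose a coaxial cylinder of radius r = 4.04 cm (arbitrary length L) as the Gaussian surface (r > R, full charge per length enclosed).
λ_enc = 2π ∫₀^R ρ₀(r'/R)^2 r' dr' = 2πρ₀R²/4 = 2.632×10^-6 C/m.
Since E is radial and uniform over the curved surface, Φ = E·2πrL = Q_enc/ε₀ = λ_enc L/ε₀.
E = 2k|λ_enc|/r = 2(8.99×10^9)(2.632×10^-6)/(0.0404) = 1.17e6 N/C.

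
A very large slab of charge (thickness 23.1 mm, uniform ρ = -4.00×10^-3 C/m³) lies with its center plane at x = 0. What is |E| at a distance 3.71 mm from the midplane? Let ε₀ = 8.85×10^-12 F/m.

|E| = 1.68×10^6 N/C

By symmetry E is perpendicular to the slab. A Gaussian pillbox from −3.71 mm to +3.71 mm (face area A) lies entirely within the slab.
Q_enc = ρ·(2x)·A and flux = 2EA, so 2EA = 2ρxA/ε₀ ⇒ E = |ρ|x/ε₀.
E = (4.00e-3)(0.00371)/(8.85×10^-12) = 1.68×10^6 N/C.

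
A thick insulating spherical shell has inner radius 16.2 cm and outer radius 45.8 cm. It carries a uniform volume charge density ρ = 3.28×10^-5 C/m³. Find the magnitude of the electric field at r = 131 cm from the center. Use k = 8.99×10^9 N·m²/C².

By spherical symmetry E is radial; choose a Gaussian sphere of radius r = 131 cm (r > 45.8 cm, enclosing the whole shell).
Q_enc = ρ·(4π/3)(b³ − a³) = (3.28×10^-5)·(4π/3)·((0.458)³ − (0.162)³) = 1.262e-5 C.
By Gauss's law, ∮E·dA = E·4πr² = Q_enc/ε₀.
E = k|Q_enc|/r² = (8.99×10^9)(1.262×10^-5)/(1.31)² = 6.61×10^4 N/C.

|E| = 6.61e4 V/m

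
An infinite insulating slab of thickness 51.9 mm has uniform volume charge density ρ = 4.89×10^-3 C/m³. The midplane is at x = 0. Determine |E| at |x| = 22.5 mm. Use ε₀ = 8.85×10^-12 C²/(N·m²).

By symmetry E is perpendicular to the slab. A Gaussian pillbox from −22.5 mm to +22.5 mm (face area A) lies entirely within the slab.
Q_enc = ρ·(2x)·A and flux = 2EA, so 2EA = 2ρxA/ε₀ ⇒ E = |ρ|x/ε₀.
E = (4.89×10^-3)(0.0225)/(8.85×10^-12) = 1.24×10^7 N/C.

E = 1.24e7 N/C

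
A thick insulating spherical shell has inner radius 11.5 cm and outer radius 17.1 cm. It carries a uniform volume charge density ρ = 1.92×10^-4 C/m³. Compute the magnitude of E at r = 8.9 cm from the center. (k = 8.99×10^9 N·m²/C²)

Use a concentric Gaussian sphere at r = 8.9 cm (r < 11.5 cm, inside the empty cavity).
No charge is enclosed, so by Gauss's law E·4πr² = 0 ⇒ E = 0.

|E| = 0 V/m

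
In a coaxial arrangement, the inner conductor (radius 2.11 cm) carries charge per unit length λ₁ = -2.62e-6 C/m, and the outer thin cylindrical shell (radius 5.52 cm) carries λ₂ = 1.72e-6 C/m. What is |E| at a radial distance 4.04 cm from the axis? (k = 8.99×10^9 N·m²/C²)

|E| = 1.17e6 N/C

Take a coaxial cylindrical Gaussian surface of radius r = 4.04 cm and length L (between the conductors, 2.11 cm < r < 5.52 cm).
The shell at 5.52 cm lies outside the Gaussian surface, so λ_enc = λ₁ = -2.62e-6 C/m.
Gauss's law: E·2πrL = λ_enc L/ε₀.
E = 2k|λ_enc|/r = 2(8.99×10^9)(2.62e-6)/(0.0404) = 1.17×10^6 N/C.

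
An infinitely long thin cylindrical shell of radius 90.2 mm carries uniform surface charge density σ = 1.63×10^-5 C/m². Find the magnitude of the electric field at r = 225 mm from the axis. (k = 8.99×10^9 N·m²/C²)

E ≈ 7.38×10^5 N/C

Take a coaxial cylindrical Gaussian surface of radius r = 225 mm and length L (r > 90.2 mm).
The whole shell is enclosed: λ_enc = σ·2πR = (1.63e-5)·2π·(0.0902) = 9.238×10^-6 C/m.
Since E is radial and uniform over the curved surface, Φ = E·2πrL = Q_enc/ε₀ = λ_enc L/ε₀.
E = 2k|λ_enc|/r = 2(8.99×10^9)(9.238e-6)/(0.225) = 7.38×10^5 N/C.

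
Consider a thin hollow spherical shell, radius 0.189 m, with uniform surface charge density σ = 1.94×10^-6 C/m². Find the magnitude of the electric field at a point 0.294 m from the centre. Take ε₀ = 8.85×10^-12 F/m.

|E| = 9.06e4 N/C

By spherical symmetry E is radial; choose a Gaussian sphere of radius r = 0.294 m (r > 0.189 m).
The entire shell is enclosed: Q_enc = σ·4πR² = (1.94×10^-6)·4π·(0.189)² = 8.708×10^-7 C.
Applying ∮E·dA = Q_enc/ε₀ with Φ = E(4πr²):
E = |Q_enc|/(4πε₀r²) = (8.708e-7)/(4π·8.85×10^-12·(0.294)²) = 9.06×10^4 N/C.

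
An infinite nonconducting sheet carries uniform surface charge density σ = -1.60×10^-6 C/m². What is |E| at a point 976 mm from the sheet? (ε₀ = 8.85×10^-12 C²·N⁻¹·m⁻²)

|E| ≈ 9.04e4 N/C

By planar symmetry E is perpendicular to the sheet and uniform; use a Gaussian pillbox with flat faces of area A on each side of the sheet.
Flux Φ = 2EA and Q_enc = σA, so 2EA = σA/ε₀ ⇒ E = |σ|/(2ε₀), independent of distance.
E = |σ|/(2ε₀) = (1.60×10^-6)/(2·8.85×10^-12) = 9.04×10^4 N/C.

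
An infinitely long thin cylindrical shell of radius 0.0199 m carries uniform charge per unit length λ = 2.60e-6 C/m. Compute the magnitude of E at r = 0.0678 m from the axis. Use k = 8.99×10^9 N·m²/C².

Take a coaxial cylindrical Gaussian surface of radius r = 0.0678 m and length L (r > 0.0199 m).
The full line charge is enclosed: λ_enc = 2.60×10^-6 C/m.
By Gauss's law (flux through the curved wall only), E·2πrL = λ_enc L/ε₀.
E = 2k|λ_enc|/r = 2(8.99×10^9)(2.60e-6)/(0.0678) = 6.89×10^5 N/C.

|E| ≈ 6.89×10^5 N/C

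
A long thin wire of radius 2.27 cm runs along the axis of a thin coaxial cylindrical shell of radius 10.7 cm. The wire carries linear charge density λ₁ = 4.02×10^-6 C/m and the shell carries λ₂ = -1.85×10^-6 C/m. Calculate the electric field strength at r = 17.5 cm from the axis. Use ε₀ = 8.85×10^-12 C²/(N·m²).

E ≈ 2.23e5 N/C

Coaxial Gaussian cylinder, radius r = 17.5 cm, length L (r > 10.7 cm, enclosing both).
λ_enc = λ₁ + λ₂ = (4.02×10^-6) + (-1.85×10^-6) = 2.17×10^-6 C/m.
By Gauss's law (flux through the curved wall only), E·2πrL = λ_enc L/ε₀.
E = |λ_enc|/(2πε₀r) = (2.17e-6)/(2π·8.85×10^-12·0.175) = 2.23×10^5 N/C.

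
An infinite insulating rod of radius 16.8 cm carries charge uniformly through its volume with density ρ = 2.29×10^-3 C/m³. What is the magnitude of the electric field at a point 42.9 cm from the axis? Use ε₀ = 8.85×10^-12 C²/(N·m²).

|E| ≈ 8.51e6 N/C

By cylindrical symmetry E is radial; use a coaxial Gaussian cylinder of radius 42.9 cm and length L (r > 16.8 cm, full cross-section enclosed).
λ_enc = ρ·πR² = (2.29×10^-3)π(0.168)² = 2.031×10^-4 C/m.
Gauss's law: E·2πrL = λ_enc L/ε₀.
E = |λ_enc|/(2πε₀r) = (2.031×10^-4)/(2π·8.85×10^-12·0.429) = 8.51×10^6 N/C.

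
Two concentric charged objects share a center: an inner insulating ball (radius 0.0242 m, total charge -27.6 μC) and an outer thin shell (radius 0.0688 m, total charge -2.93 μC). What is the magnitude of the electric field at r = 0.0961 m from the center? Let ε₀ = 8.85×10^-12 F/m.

By spherical symmetry E is radial; choose a Gaussian sphere of radius r = 0.0961 m (r > 0.0688 m, enclosing both).
Q_enc = (-27.6 μC) + (-2.93 μC) = -3.053e-5 C.
Applying ∮E·dA = Q_enc/ε₀ with Φ = E(4πr²):
E = |Q_enc|/(4πε₀r²) = (3.053e-5)/(4π·8.85×10^-12·(0.0961)²) = 2.97×10^7 N/C.

|E| ≈ 2.97e7 V/m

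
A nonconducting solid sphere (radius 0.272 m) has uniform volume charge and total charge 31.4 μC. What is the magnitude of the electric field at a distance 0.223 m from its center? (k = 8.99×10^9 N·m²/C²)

E = 3.13×10^6 V/m

Symmetry ⇒ E = E(r) r̂. Gaussian sphere of radius r = 0.223 m (r < R).
Only the charge within r is enclosed: Q_enc = Q·(r/R)³ = (31.4 μC)·(0.223 m/0.272 m)³ = 1.73e-5 C.
By Gauss's law, ∮E·dA = E·4πr² = Q_enc/ε₀.
E = k|Q_enc|/r² = (8.99×10^9)(1.73×10^-5)/(0.223)² = 3.13e6 N/C.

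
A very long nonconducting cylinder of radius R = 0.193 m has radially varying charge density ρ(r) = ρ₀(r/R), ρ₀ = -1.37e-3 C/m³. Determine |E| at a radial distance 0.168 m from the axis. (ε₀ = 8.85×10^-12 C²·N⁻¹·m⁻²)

Coaxial Gaussian cylinder, radius r = 0.168 m, length L (r < R).
λ_enc = ∫₀^r ρ(r')·2πr' dr' = (2πρ₀/R)·r^3/3 = -7.049e-5 C/m.
Since E is radial and uniform over the curved surface, Φ = E·2πrL = Q_enc/ε₀ = λ_enc L/ε₀.
E = |λ_enc|/(2πε₀r) = (7.049×10^-5)/(2π·8.85×10^-12·0.168) = 7.55×10^6 N/C.

7.55×10^6 N/C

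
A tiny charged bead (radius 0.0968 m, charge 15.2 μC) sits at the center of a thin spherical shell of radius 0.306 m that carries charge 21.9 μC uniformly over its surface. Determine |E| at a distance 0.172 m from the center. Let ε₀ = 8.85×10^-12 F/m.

Take a concentric spherical Gaussian surface of radius r = 0.172 m (between the bodies, 0.0968 m < r < 0.306 m).
Only the inner charge is enclosed; the outer shell contributes nothing inside itself. Q_enc = 15.2 μC = 1.52e-5 C.
Gauss's law: E·4πr² = Q_enc/ε₀.
E = |Q_enc|/(4πε₀r²) = (1.52e-5)/(4π·8.85×10^-12·(0.172)²) = 4.62×10^6 N/C.

4.62×10^6 N/C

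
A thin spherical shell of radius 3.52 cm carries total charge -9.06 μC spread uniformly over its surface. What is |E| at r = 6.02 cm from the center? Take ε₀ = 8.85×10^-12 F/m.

2.25×10^7 N/C

Take a concentric spherical Gaussian surface of radius r = 6.02 cm (r > 3.52 cm).
The entire shell is enclosed: Q_enc = -9.06×10^-6 C.
By Gauss's law, ∮E·dA = E·4πr² = Q_enc/ε₀.
E = |Q_enc|/(4πε₀r²) = (9.06×10^-6)/(4π·8.85×10^-12·(0.0602)²) = 2.25×10^7 N/C.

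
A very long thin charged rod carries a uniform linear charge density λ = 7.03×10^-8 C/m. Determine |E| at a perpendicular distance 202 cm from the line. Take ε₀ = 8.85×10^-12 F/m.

E ≈ 626 V/m

Take a coaxial cylindrical Gaussian surface of radius r = 202 cm and length L.
Q_enc = λL, so λ_enc = 7.03×10^-8 C/m.
Gauss's law: E·2πrL = λ_enc L/ε₀.
E = |λ_enc|/(2πε₀r) = (7.03×10^-8)/(2π·8.85×10^-12·2.02) = 626 N/C.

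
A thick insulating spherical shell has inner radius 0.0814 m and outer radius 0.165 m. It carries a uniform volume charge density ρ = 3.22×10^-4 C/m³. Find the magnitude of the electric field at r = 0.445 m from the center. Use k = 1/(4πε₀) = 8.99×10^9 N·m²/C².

By spherical symmetry E is radial; choose a Gaussian sphere of radius r = 0.445 m (r > 0.165 m, enclosing the whole shell).
Q_enc = ρ·(4π/3)(b³ − a³) = (3.22×10^-4)·(4π/3)·((0.165)³ − (0.0814)³) = 5.331×10^-6 C.
By Gauss's law, ∮E·dA = E·4πr² = Q_enc/ε₀.
E = k|Q_enc|/r² = (8.99×10^9)(5.331e-6)/(0.445)² = 2.42×10^5 N/C.

E ≈ 2.42×10^5 N/C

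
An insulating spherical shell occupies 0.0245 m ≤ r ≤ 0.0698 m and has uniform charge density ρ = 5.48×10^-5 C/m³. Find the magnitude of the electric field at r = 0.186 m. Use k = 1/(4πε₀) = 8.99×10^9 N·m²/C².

Take a concentric spherical Gaussian surface of radius r = 0.186 m (r > 0.0698 m, enclosing the whole shell).
Q_enc = ρ·(4π/3)(b³ − a³) = (5.48×10^-5)·(4π/3)·((0.0698)³ − (0.0245)³) = 7.469×10^-8 C.
Since E is radial and uniform over the Gaussian sphere, Φ = E·4πr² = Q_enc/ε₀.
E = k|Q_enc|/r² = (8.99×10^9)(7.469×10^-8)/(0.186)² = 1.94e4 N/C.

E = 1.94×10^4 N/C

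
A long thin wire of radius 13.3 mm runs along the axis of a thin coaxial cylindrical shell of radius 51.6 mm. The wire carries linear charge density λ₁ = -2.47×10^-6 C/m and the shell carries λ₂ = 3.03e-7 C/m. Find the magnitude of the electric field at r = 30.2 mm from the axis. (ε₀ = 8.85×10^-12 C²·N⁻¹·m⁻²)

E = 1.47×10^6 N/C

Choose a coaxial cylinder of radius r = 30.2 mm (arbitrary length L) as the Gaussian surface (between the conductors, 13.3 mm < r < 51.6 mm).
Only the inner wire is enclosed; the outer shell contributes nothing inside itself. λ_enc = λ₁ = -2.47e-6 C/m.
Applying ∮E·dA = Q_enc/ε₀ with the end caps contributing no flux:
E = |λ_enc|/(2πε₀r) = (2.47×10^-6)/(2π·8.85×10^-12·0.0302) = 1.47×10^6 N/C.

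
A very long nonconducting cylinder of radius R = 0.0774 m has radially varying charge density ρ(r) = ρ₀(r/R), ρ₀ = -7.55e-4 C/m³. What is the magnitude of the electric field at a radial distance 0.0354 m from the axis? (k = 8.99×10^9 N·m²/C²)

E = 4.60×10^5 N/C

Coaxial Gaussian cylinder, radius r = 0.0354 m, length L (r < R).
λ_enc = ∫₀^r ρ(r')·2πr' dr' = (2πρ₀/R)·r^3/3 = -9.063×10^-7 C/m.
By Gauss's law (flux through the curved wall only), E·2πrL = λ_enc L/ε₀.
E = 2k|λ_enc|/r = 2(8.99×10^9)(9.063e-7)/(0.0354) = 4.60×10^5 N/C.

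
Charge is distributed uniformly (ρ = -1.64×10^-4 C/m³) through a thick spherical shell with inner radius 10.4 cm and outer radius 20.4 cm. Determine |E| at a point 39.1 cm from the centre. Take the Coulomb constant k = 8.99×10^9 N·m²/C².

E = 2.98e5 V/m

Use a concentric Gaussian sphere at r = 39.1 cm (r > 20.4 cm, enclosing the whole shell).
Q_enc = ρ·(4π/3)(b³ − a³) = (-1.64×10^-4)·(4π/3)·((0.204)³ − (0.104)³) = -5.059×10^-6 C.
By Gauss's law, ∮E·dA = E·4πr² = Q_enc/ε₀.
E = k|Q_enc|/r² = (8.99×10^9)(5.059×10^-6)/(0.391)² = 2.98×10^5 N/C.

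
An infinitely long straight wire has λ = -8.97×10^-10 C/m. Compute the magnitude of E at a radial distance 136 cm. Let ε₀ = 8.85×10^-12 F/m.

11.9 V/m

By cylindrical symmetry E is radial; use a coaxial Gaussian cylinder of radius 136 cm and length L.
Q_enc = λL, so λ_enc = -8.97×10^-10 C/m.
Gauss's law: E·2πrL = λ_enc L/ε₀.
E = |λ_enc|/(2πε₀r) = (8.97×10^-10)/(2π·8.85×10^-12·1.36) = 11.9 N/C.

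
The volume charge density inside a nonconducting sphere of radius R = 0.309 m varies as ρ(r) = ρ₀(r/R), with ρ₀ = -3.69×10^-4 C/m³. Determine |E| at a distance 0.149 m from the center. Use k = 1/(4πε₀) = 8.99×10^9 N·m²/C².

Use a concentric Gaussian sphere at r = 0.149 m (r < R).
Q_enc = ∫₀^r ρ(r')·4πr'² dr' = (4πρ₀/R) ∫₀^r r'^3 dr' = 4πρ₀ r^4/(4·R) = -1.849×10^-6 C.
Applying ∮E·dA = Q_enc/ε₀ with Φ = E(4πr²):
E = k|Q_enc|/r² = (8.99×10^9)(1.849×10^-6)/(0.149)² = 7.49×10^5 N/C.

E ≈ 7.49×10^5 N/C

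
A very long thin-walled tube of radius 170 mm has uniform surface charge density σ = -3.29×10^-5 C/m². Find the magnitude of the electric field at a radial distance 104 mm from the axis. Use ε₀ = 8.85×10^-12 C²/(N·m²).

Take a coaxial cylindrical Gaussian surface of radius r = 104 mm and length L (r < 170 mm, inside the shell).
No charge is enclosed, so Gauss's law gives E·2πrL = 0 ⇒ E = 0.

|E| = 0 N/C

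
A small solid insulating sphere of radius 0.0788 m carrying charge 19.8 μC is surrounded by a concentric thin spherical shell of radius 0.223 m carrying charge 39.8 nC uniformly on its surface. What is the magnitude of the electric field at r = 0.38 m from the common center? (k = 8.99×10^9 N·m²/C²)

By spherical symmetry E is radial; choose a Gaussian sphere of radius r = 0.38 m (r > 0.223 m, enclosing both).
Q_enc = (19.8 μC) + (39.8 nC) = 1.984×10^-5 C.
By Gauss's law, ∮E·dA = E·4πr² = Q_enc/ε₀.
E = k|Q_enc|/r² = (8.99×10^9)(1.984e-5)/(0.38)² = 1.24e6 N/C.

E = 1.24×10^6 V/m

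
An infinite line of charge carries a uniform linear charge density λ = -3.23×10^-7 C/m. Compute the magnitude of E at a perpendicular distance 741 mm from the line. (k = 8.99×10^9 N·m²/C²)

7.84×10^3 V/m

Choose a coaxial cylinder of radius r = 741 mm (arbitrary length L) as the Gaussian surface.
Q_enc = λL, so λ_enc = -3.23×10^-7 C/m.
By Gauss's law (flux through the curved wall only), E·2πrL = λ_enc L/ε₀.
E = 2k|λ_enc|/r = 2(8.99×10^9)(3.23×10^-7)/(0.741) = 7.84×10^3 N/C.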